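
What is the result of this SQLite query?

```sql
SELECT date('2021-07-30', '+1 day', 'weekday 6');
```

Advancing 1 more day within July lands on 2021-07-31.
`weekday 6` advances to the next Saturday; 2021-07-31 is already a Saturday, so it stays at 2021-07-31.

2021-07-31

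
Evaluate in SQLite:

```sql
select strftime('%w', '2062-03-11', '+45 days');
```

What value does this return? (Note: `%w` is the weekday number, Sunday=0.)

2

First apply '+45 days': 2062-03-11 → 2062-04-25.
2062-04-25 is a Tuesday; with Sunday=0 that is 2.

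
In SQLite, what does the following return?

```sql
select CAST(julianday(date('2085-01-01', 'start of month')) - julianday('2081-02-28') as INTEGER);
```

`start of month` rewinds 2085-01-01 to 2085-01-01.
0 days remain in February 2081 after the 28th (28 − 28).
Full months from March 2081 through December 2084 contribute their day counts.
Then 1 day into January 2085.
Total: 0 + 31 + 30 + 31 + 30 + 31 + 31 + 30 + 31 + 30 + 31 + 31 + 28 + 31 + 30 + 31 + 30 + 31 + 31 + 30 + 31 + 30 + 31 + 31 + 28 + 31 + 30 + 31 + 30 + 31 + 31 + 30 + 31 + 30 + 31 + 31 + 29 + 31 + 30 + 31 + 30 + 31 + 31 + 30 + 31 + 30 + 31 + 1 = 1403.

1403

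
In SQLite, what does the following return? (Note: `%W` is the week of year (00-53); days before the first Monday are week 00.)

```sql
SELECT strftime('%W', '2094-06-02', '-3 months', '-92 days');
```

First apply '-3 months', '-92 days': 2094-06-02 → 2093-11-30.
2093-11-30 is a Monday. SQLite's %W counts Mondays since the year started; the result is 48.

48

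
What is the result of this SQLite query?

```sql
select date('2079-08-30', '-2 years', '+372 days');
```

2078-09-06

Adding -2 years to 2079-08-30 gives 2077-08-30.
Applying '+372 days' to 2077-08-30: counting 372 days forward gives 2078-09-06.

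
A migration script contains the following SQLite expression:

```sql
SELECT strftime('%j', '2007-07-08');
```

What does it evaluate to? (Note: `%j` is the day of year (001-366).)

189

Day-of-year for 2007-07-08: days since 2007-01-01 inclusive = 189, zero-padded to 189.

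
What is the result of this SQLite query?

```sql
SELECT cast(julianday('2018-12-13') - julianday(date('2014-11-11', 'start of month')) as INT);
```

`start of month` rewinds 2014-11-11 to 2014-11-01.
29 days remain in November 2014 after the 1st (30 − 1).
Full months from December 2014 through November 2018 contribute their day counts.
Then 13 days into December 2018.
Total: 29 + 31 + 31 + 28 + 31 + 30 + 31 + 30 + 31 + 31 + 30 + 31 + 30 + 31 + 31 + 29 + 31 + 30 + 31 + 30 + 31 + 31 + 30 + 31 + 30 + 31 + 31 + 28 + 31 + 30 + 31 + 30 + 31 + 31 + 30 + 31 + 30 + 31 + 31 + 28 + 31 + 30 + 31 + 30 + 31 + 31 + 30 + 31 + 30 + 13 = 1503.

1503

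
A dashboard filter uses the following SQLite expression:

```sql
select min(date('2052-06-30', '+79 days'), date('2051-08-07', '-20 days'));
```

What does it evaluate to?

2051-07-18

date('2052-06-30', '+79 days') → 2052-09-17.
date('2051-08-07', '-20 days') → 2051-07-18.
Earlier of the two is 2051-07-18.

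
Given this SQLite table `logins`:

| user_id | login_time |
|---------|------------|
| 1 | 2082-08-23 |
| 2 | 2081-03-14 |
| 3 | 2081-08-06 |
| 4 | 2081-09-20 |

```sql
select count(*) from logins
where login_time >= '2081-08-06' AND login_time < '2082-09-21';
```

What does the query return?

Rows in [2081-08-06, 2082-09-21): 2082-08-23, 2081-08-06, 2081-09-20 → 3 rows.

3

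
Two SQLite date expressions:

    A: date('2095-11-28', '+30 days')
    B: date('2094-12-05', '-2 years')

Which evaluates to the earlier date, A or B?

B

A = 2095-12-28.
B = 2092-12-05.
B is earlier.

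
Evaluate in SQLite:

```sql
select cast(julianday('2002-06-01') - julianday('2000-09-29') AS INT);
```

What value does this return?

610

1 day remains in September 2000 after the 29th (30 − 29).
Full months from October 2000 through May 2002 contribute their day counts.
Then 1 day into June 2002.
Total: 1 + 31 + 30 + 31 + 31 + 28 + 31 + 30 + 31 + 30 + 31 + 31 + 30 + 31 + 30 + 31 + 31 + 28 + 31 + 30 + 31 + 1 = 610.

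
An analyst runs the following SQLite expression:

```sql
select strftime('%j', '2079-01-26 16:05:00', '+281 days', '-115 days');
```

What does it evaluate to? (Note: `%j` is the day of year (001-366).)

192

First apply '+281 days', '-115 days': 2079-01-26 16:05:00 → 2079-07-11 16:05:00.
Day-of-year for 2079-07-11: days since 2079-01-01 inclusive = 192, zero-padded to 192.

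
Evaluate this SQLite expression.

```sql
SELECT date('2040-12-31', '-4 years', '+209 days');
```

Adding -4 years to 2040-12-31 gives 2036-12-31.
Applying '+209 days' to 2036-12-31: counting 209 days forward gives 2037-07-28.

2037-07-28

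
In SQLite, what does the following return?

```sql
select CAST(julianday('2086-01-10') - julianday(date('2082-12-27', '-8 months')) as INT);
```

1354

Adding -8 months to 2082-12-27 gives 2082-04-27.
3 days remain in April 2082 after the 27th (30 − 27).
Full months from May 2082 through December 2085 contribute their day counts.
Then 10 days into January 2086.
Total: 3 + 31 + 30 + 31 + 31 + 30 + 31 + 30 + 31 + 31 + 28 + 31 + 30 + 31 + 30 + 31 + 31 + 30 + 31 + 30 + 31 + 31 + 29 + 31 + 30 + 31 + 30 + 31 + 31 + 30 + 31 + 30 + 31 + 31 + 28 + 31 + 30 + 31 + 30 + 31 + 31 + 30 + 31 + 30 + 31 + 10 = 1354.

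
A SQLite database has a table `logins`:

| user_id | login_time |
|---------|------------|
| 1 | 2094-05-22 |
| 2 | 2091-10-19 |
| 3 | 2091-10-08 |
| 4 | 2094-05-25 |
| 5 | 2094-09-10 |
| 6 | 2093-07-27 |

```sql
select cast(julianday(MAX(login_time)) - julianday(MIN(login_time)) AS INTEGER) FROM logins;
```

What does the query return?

1068

MIN = 2091-10-08, MAX = 2094-09-10.
23 days remain in October 2091 after the 8th (31 − 8).
Full months from November 2091 through August 2094 contribute their day counts.
Then 10 days into September 2094.
Total: 23 + 30 + 31 + 31 + 29 + 31 + 30 + 31 + 30 + 31 + 31 + 30 + 31 + 30 + 31 + 31 + 28 + 31 + 30 + 31 + 30 + 31 + 31 + 30 + 31 + 30 + 31 + 31 + 28 + 31 + 30 + 31 + 30 + 31 + 31 + 10 = 1068.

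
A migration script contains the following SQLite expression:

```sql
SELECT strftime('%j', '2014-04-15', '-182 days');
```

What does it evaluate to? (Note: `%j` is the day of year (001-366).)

288

First apply '-182 days': 2014-04-15 → 2013-10-15.
Day-of-year for 2013-10-15: days since 2013-01-01 inclusive = 288, zero-padded to 288.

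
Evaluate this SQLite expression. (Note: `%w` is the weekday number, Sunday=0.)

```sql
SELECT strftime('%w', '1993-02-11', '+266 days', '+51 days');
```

First apply '+266 days', '+51 days': 1993-02-11 → 1993-12-25.
1993-12-25 is a Saturday; with Sunday=0 that is 6.

6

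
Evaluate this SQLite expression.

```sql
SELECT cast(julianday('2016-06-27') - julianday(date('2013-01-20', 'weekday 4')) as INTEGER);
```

1250

`weekday 4` advances to the next Thursday; 2013-01-20 is a Sunday, so it moves forward to 2013-01-24.
7 days remain in January 2013 after the 24th (31 − 24).
Full months from February 2013 through May 2016 contribute their day counts.
Then 27 days into June 2016.
Total: 7 + 28 + 31 + 30 + 31 + 30 + 31 + 31 + 30 + 31 + 30 + 31 + 31 + 28 + 31 + 30 + 31 + 30 + 31 + 31 + 30 + 31 + 30 + 31 + 31 + 28 + 31 + 30 + 31 + 30 + 31 + 31 + 30 + 31 + 30 + 31 + 31 + 29 + 31 + 30 + 31 + 27 = 1250.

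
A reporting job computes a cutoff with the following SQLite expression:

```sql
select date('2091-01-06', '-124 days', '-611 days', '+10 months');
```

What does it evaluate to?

Applying '-124 days' to 2091-01-06: counting 124 days back gives 2090-09-04.
Applying '-611 days' to 2090-09-04: counting 611 days back gives 2089-01-01.
Adding +10 months to 2089-01-01 gives 2089-11-01.

2089-11-01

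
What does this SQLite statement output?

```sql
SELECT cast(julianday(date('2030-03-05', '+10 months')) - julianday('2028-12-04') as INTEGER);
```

Adding +10 months to 2030-03-05 gives 2031-01-05.
27 days remain in December 2028 after the 4th (31 − 4).
Full months from January 2029 through December 2030 contribute their day counts.
Then 5 days into January 2031.
Total: 27 + 31 + 28 + 31 + 30 + 31 + 30 + 31 + 31 + 30 + 31 + 30 + 31 + 31 + 28 + 31 + 30 + 31 + 30 + 31 + 31 + 30 + 31 + 30 + 31 + 5 = 762.

762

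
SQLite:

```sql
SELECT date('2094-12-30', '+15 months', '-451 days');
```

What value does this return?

2095-01-04

Adding +15 months to 2094-12-30 gives 2096-03-30.
Applying '-451 days' to 2096-03-30: counting 451 days back gives 2095-01-04.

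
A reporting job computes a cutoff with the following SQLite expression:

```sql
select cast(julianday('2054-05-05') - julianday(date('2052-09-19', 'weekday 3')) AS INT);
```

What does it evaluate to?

`weekday 3` advances to the next Wednesday; 2052-09-19 is a Thursday, so it moves forward to 2052-09-25.
5 days remain in September 2052 after the 25th (30 − 25).
Full months from October 2052 through April 2054 contribute their day counts.
Then 5 days into May 2054.
Total: 5 + 31 + 30 + 31 + 31 + 28 + 31 + 30 + 31 + 30 + 31 + 31 + 30 + 31 + 30 + 31 + 31 + 28 + 31 + 30 + 5 = 587.

587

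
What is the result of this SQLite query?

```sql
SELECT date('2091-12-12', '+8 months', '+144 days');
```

Adding +8 months to 2091-12-12 gives 2092-08-12.
Applying '+144 days' to 2092-08-12: counting 144 days forward gives 2093-01-03.

2093-01-03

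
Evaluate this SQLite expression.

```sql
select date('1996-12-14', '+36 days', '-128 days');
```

December 1996 has 31 days; 17 remain after the 14th, so 18 days reach 1997-01-01.
Advancing 18 more days within January lands on 1997-01-19.
Applying '-128 days' to 1997-01-19: counting 128 days back gives 1996-09-13.

1996-09-13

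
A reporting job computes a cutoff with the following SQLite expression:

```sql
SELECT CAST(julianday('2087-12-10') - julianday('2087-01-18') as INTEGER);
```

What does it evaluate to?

13 days remain in January 2087 after the 18th (31 − 18).
Full months from February 2087 through November 2087 contribute their day counts.
Then 10 days into December 2087.
Total: 13 + 28 + 31 + 30 + 31 + 30 + 31 + 31 + 30 + 31 + 30 + 10 = 326.

326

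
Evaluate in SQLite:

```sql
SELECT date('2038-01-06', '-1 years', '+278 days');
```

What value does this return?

Adding -1 year to 2038-01-06 gives 2037-01-06.
Applying '+278 days' to 2037-01-06: counting 278 days forward gives 2037-10-11.

2037-10-11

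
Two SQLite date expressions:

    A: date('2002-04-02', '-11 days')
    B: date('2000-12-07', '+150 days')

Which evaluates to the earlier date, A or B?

A = 2002-03-22.
B = 2001-05-06.
B is earlier.

B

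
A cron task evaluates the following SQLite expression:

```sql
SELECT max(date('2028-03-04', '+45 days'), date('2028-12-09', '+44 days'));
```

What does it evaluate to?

date('2028-03-04', '+45 days') → 2028-04-18.
date('2028-12-09', '+44 days') → 2029-01-22.
Later of the two is 2029-01-22.

2029-01-22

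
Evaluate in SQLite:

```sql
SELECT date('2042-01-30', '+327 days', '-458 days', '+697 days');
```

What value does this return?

2043-08-19

Applying '+327 days' to 2042-01-30: counting 327 days forward gives 2042-12-23.
Applying '-458 days' to 2042-12-23: counting 458 days back gives 2041-09-21.
Applying '+697 days' to 2041-09-21: counting 697 days forward gives 2043-08-19.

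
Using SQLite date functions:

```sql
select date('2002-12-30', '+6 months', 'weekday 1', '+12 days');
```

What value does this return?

Adding +6 months to 2002-12-30 gives 2003-06-30.
`weekday 1` advances to the next Monday; 2003-06-30 is already a Monday, so it stays at 2003-06-30.
June 2003 has 30 days; 0 remain after the 30th, so 1 days reach 2003-07-01.
Advancing 11 more days within July lands on 2003-07-12.

2003-07-12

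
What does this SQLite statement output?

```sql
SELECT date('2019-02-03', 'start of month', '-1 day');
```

`start of month` rewinds 2019-02-03 to 2019-02-01.
Going back 1 day from 2019-02-01 reaches 2019-01-31 (last day of January, 31 days).

2019-01-31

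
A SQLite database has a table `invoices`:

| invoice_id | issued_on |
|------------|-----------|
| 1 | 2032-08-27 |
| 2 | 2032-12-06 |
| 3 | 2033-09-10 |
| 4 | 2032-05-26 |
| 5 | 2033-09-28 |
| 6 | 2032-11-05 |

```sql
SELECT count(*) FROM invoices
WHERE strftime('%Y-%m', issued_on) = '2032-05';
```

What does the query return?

Rows with year-month 2032-05: 2032-05-26 → 1.

1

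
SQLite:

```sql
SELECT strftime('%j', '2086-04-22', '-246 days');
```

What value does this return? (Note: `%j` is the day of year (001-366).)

First apply '-246 days': 2086-04-22 → 2085-08-19.
Day-of-year for 2085-08-19: days since 2085-01-01 inclusive = 231, zero-padded to 231.

231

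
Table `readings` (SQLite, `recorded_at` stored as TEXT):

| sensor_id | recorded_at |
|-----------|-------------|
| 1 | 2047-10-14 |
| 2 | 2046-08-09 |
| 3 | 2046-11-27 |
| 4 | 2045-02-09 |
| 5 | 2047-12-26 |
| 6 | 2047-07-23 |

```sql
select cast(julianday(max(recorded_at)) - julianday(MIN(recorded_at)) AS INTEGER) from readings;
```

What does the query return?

1050

MIN = 2045-02-09, MAX = 2047-12-26.
19 days remain in February 2045 after the 9th (28 − 9).
Full months from March 2045 through November 2047 contribute their day counts.
Then 26 days into December 2047.
Total: 19 + 31 + 30 + 31 + 30 + 31 + 31 + 30 + 31 + 30 + 31 + 31 + 28 + 31 + 30 + 31 + 30 + 31 + 31 + 30 + 31 + 30 + 31 + 31 + 28 + 31 + 30 + 31 + 30 + 31 + 31 + 30 + 31 + 30 + 26 = 1050.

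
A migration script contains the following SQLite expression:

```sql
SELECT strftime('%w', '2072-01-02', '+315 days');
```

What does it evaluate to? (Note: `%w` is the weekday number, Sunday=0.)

6

First apply '+315 days': 2072-01-02 → 2072-11-12.
2072-11-12 is a Saturday; with Sunday=0 that is 6.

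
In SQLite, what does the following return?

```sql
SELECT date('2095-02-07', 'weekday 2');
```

2095-02-08

`weekday 2` advances to the next Tuesday; 2095-02-07 is a Monday, so it moves forward to 2095-02-08.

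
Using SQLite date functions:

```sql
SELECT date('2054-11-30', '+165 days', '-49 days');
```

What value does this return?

2055-03-26

Applying '+165 days' to 2054-11-30: counting 165 days forward gives 2055-05-14.
Applying '-49 days' to 2055-05-14: counting 49 days back gives 2055-03-26.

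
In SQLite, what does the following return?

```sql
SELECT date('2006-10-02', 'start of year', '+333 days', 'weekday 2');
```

2006-12-05

`start of year` rewinds 2006-10-02 to 2006-01-01.
Applying '+333 days' to 2006-01-01: counting 333 days forward gives 2006-11-30.
`weekday 2` advances to the next Tuesday; 2006-11-30 is a Thursday, so it moves forward to 2006-12-05.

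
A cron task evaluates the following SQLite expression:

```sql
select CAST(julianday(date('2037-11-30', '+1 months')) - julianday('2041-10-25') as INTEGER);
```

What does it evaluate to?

-1395

Adding +1 month to 2037-11-30 gives 2037-12-30.
1 day remains in December 2037 after the 30th (31 − 30).
Full months from January 2038 through September 2041 contribute their day counts.
Then 25 days into October 2041.
Total: 1 + 31 + 28 + 31 + 30 + 31 + 30 + 31 + 31 + 30 + 31 + 30 + 31 + 31 + 28 + 31 + 30 + 31 + 30 + 31 + 31 + 30 + 31 + 30 + 31 + 31 + 29 + 31 + 30 + 31 + 30 + 31 + 31 + 30 + 31 + 30 + 31 + 31 + 28 + 31 + 30 + 31 + 30 + 31 + 31 + 30 + 25 = 1395.
The subtraction is earlier − later, so the result is −1395 → -1395.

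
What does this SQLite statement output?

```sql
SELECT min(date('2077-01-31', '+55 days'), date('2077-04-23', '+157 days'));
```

date('2077-01-31', '+55 days') → 2077-03-27.
date('2077-04-23', '+157 days') → 2077-09-27.
Earlier of the two is 2077-03-27.

2077-03-27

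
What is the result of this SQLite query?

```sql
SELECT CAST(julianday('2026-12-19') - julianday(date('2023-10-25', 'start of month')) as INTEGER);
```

1175

`start of month` rewinds 2023-10-25 to 2023-10-01.
30 days remain in October 2023 after the 1st (31 − 1).
Full months from November 2023 through November 2026 contribute their day counts.
Then 19 days into December 2026.
Total: 30 + 30 + 31 + 31 + 29 + 31 + 30 + 31 + 30 + 31 + 31 + 30 + 31 + 30 + 31 + 31 + 28 + 31 + 30 + 31 + 30 + 31 + 31 + 30 + 31 + 30 + 31 + 31 + 28 + 31 + 30 + 31 + 30 + 31 + 31 + 30 + 31 + 30 + 19 = 1175.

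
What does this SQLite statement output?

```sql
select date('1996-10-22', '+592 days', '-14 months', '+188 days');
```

Applying '+592 days' to 1996-10-22: counting 592 days forward gives 1998-06-06.
Adding -14 months to 1998-06-06 gives 1997-04-06.
Applying '+188 days' to 1997-04-06: counting 188 days forward gives 1997-10-11.

1997-10-11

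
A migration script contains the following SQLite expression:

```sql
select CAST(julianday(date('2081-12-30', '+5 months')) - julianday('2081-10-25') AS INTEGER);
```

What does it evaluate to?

Adding +5 months to 2081-12-30 gives 2082-05-30.
6 days remain in October 2081 after the 25th (31 − 25).
Full months from November 2081 through April 2082 contribute their day counts.
Then 30 days into May 2082.
Total: 6 + 30 + 31 + 31 + 28 + 31 + 30 + 30 = 217.

217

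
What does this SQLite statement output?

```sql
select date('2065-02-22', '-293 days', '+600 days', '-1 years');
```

2064-12-26

Applying '-293 days' to 2065-02-22: counting 293 days back gives 2064-05-05.
Applying '+600 days' to 2064-05-05: counting 600 days forward gives 2065-12-26.
Adding -1 year to 2065-12-26 gives 2064-12-26.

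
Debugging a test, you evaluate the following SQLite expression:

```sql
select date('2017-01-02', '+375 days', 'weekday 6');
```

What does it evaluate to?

Applying '+375 days' to 2017-01-02: counting 375 days forward gives 2018-01-12.
`weekday 6` advances to the next Saturday; 2018-01-12 is a Friday, so it moves forward to 2018-01-13.

2018-01-13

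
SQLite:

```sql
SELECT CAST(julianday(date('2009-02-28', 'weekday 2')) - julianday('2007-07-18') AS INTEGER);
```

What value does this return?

594

`weekday 2` advances to the next Tuesday; 2009-02-28 is a Saturday, so it moves forward to 2009-03-03.
13 days remain in July 2007 after the 18th (31 − 18).
Full months from August 2007 through February 2009 contribute their day counts.
Then 3 days into March 2009.
Total: 13 + 31 + 30 + 31 + 30 + 31 + 31 + 29 + 31 + 30 + 31 + 30 + 31 + 31 + 30 + 31 + 30 + 31 + 31 + 28 + 3 = 594.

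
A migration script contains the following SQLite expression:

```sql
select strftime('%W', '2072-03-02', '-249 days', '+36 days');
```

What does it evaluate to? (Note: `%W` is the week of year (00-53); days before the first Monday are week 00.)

First apply '-249 days', '+36 days': 2072-03-02 → 2071-08-02.
2071-08-02 is a Sunday. SQLite's %W counts Mondays since the year started; the result is 30.

30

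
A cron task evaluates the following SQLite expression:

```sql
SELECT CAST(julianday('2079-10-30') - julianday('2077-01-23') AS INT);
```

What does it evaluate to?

1010

8 days remain in January 2077 after the 23rd (31 − 23).
Full months from February 2077 through September 2079 contribute their day counts.
Then 30 days into October 2079.
Total: 8 + 28 + 31 + 30 + 31 + 30 + 31 + 31 + 30 + 31 + 30 + 31 + 31 + 28 + 31 + 30 + 31 + 30 + 31 + 31 + 30 + 31 + 30 + 31 + 31 + 28 + 31 + 30 + 31 + 30 + 31 + 31 + 30 + 30 = 1010.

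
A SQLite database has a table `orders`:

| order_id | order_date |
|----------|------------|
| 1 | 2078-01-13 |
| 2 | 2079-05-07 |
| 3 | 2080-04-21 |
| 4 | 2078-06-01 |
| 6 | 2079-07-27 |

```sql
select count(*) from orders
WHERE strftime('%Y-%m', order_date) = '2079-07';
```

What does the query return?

1

Rows with year-month 2079-07: 2079-07-27 → 1.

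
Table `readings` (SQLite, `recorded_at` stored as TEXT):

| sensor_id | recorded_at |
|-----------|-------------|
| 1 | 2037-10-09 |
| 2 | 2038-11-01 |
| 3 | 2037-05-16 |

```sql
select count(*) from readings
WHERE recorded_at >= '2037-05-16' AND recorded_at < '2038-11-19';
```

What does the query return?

3

Rows in [2037-05-16, 2038-11-19): 2037-10-09, 2038-11-01, 2037-05-16 → 3 rows.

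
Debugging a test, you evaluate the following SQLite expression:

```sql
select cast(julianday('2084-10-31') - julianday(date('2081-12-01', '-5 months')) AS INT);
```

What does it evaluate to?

Adding -5 months to 2081-12-01 gives 2081-07-01.
30 days remain in July 2081 after the 1st (31 − 1).
Full months from August 2081 through September 2084 contribute their day counts.
Then 31 days into October 2084.
Total: 30 + 31 + 30 + 31 + 30 + 31 + 31 + 28 + 31 + 30 + 31 + 30 + 31 + 31 + 30 + 31 + 30 + 31 + 31 + 28 + 31 + 30 + 31 + 30 + 31 + 31 + 30 + 31 + 30 + 31 + 31 + 29 + 31 + 30 + 31 + 30 + 31 + 31 + 30 + 31 = 1218.

1218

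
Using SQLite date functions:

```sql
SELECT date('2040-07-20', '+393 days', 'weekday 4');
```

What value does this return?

Applying '+393 days' to 2040-07-20: counting 393 days forward gives 2041-08-17.
`weekday 4` advances to the next Thursday; 2041-08-17 is a Saturday, so it moves forward to 2041-08-22.

2041-08-22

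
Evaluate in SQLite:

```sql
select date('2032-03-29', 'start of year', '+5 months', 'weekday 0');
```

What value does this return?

2032-06-06

`start of year` rewinds 2032-03-29 to 2032-01-01.
Adding +5 months to 2032-01-01 gives 2032-06-01.
`weekday 0` advances to the next Sunday; 2032-06-01 is a Tuesday, so it moves forward to 2032-06-06.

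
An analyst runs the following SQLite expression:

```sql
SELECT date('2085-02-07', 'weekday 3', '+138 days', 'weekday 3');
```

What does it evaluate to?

2085-06-27

`weekday 3` advances to the next Wednesday; 2085-02-07 is already a Wednesday, so it stays at 2085-02-07.
Applying '+138 days' to 2085-02-07: counting 138 days forward gives 2085-06-25.
`weekday 3` advances to the next Wednesday; 2085-06-25 is a Monday, so it moves forward to 2085-06-27.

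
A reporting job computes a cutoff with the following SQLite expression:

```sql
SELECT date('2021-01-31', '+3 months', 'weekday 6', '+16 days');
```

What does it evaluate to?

2021-05-17

Adding +3 months to 2021-01-31 targets 2021-04-31. April 2021 has only 30 days, so SQLite normalizes the 1-day overflow forward to 2021-05-01.
`weekday 6` advances to the next Saturday; 2021-05-01 is already a Saturday, so it stays at 2021-05-01.
Advancing 16 more days within May lands on 2021-05-17.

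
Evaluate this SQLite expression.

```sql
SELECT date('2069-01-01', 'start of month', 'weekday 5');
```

`start of month` rewinds 2069-01-01 to 2069-01-01.
`weekday 5` advances to the next Friday; 2069-01-01 is a Tuesday, so it moves forward to 2069-01-04.

2069-01-04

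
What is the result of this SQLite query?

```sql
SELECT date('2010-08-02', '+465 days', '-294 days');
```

Applying '+465 days' to 2010-08-02: counting 465 days forward gives 2011-11-10.
Applying '-294 days' to 2011-11-10: counting 294 days back gives 2011-01-20.

2011-01-20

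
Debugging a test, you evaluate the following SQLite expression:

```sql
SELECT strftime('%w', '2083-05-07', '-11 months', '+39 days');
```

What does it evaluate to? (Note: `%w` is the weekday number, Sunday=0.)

4

First apply '-11 months', '+39 days': 2083-05-07 → 2082-07-16.
2082-07-16 is a Thursday; with Sunday=0 that is 4.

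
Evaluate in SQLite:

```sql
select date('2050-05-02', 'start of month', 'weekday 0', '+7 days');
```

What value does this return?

`start of month` rewinds 2050-05-02 to 2050-05-01.
`weekday 0` advances to the next Sunday; 2050-05-01 is already a Sunday, so it stays at 2050-05-01.
Advancing 7 more days within May lands on 2050-05-08.

2050-05-08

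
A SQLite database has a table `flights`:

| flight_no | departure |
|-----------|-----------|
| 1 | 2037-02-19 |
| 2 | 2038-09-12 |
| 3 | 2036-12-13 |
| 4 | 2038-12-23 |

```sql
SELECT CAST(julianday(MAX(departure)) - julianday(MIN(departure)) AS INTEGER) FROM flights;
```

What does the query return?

740

MIN = 2036-12-13, MAX = 2038-12-23.
18 days remain in December 2036 after the 13th (31 − 13).
Full months from January 2037 through November 2038 contribute their day counts.
Then 23 days into December 2038.
Total: 18 + 31 + 28 + 31 + 30 + 31 + 30 + 31 + 31 + 30 + 31 + 30 + 31 + 31 + 28 + 31 + 30 + 31 + 30 + 31 + 31 + 30 + 31 + 30 + 23 = 740.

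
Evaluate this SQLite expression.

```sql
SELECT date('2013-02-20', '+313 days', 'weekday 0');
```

2014-01-05

Applying '+313 days' to 2013-02-20: counting 313 days forward gives 2013-12-30.
`weekday 0` advances to the next Sunday; 2013-12-30 is a Monday, so it moves forward to 2014-01-05.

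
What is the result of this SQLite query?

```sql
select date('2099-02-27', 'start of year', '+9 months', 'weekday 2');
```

2099-10-06

`start of year` rewinds 2099-02-27 to 2099-01-01.
Adding +9 months to 2099-01-01 gives 2099-10-01.
`weekday 2` advances to the next Tuesday; 2099-10-01 is a Thursday, so it moves forward to 2099-10-06.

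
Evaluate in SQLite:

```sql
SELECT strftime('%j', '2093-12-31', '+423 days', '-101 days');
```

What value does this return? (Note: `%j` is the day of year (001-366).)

First apply '+423 days', '-101 days': 2093-12-31 → 2094-11-18.
Day-of-year for 2094-11-18: days since 2094-01-01 inclusive = 322, zero-padded to 322.

322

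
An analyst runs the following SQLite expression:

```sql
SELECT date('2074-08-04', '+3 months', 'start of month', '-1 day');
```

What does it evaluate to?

Adding +3 months to 2074-08-04 gives 2074-11-04.
`start of month` rewinds 2074-11-04 to 2074-11-01.
Going back 1 day from 2074-11-01 reaches 2074-10-31 (last day of October, 31 days).

2074-10-31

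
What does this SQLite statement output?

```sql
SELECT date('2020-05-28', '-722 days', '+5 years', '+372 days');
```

2024-06-12

Applying '-722 days' to 2020-05-28: counting 722 days back gives 2018-06-06.
Adding +5 years to 2018-06-06 gives 2023-06-06.
Applying '+372 days' to 2023-06-06: counting 372 days forward gives 2024-06-12.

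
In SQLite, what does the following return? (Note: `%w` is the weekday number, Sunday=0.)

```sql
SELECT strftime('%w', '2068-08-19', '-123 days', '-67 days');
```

6

First apply '-123 days', '-67 days': 2068-08-19 → 2068-02-11.
2068-02-11 is a Saturday; with Sunday=0 that is 6.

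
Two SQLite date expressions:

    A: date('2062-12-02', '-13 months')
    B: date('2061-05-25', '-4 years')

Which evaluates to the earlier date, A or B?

A = 2061-11-02.
B = 2057-05-25.
B is earlier.

B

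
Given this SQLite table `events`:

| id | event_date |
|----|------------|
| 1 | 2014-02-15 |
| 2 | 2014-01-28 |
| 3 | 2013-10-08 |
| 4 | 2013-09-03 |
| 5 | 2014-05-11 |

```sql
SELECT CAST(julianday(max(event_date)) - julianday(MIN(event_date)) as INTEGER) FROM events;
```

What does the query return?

MIN = 2013-09-03, MAX = 2014-05-11.
27 days remain in September 2013 after the 3rd (30 − 3).
Full months from October 2013 through April 2014 contribute their day counts.
Then 11 days into May 2014.
Total: 27 + 31 + 30 + 31 + 31 + 28 + 31 + 30 + 11 = 250.

250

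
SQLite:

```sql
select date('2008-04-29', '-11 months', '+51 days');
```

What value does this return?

Adding -11 months to 2008-04-29 gives 2007-05-29.
Applying '+51 days' to 2007-05-29: counting 51 days forward gives 2007-07-19.

2007-07-19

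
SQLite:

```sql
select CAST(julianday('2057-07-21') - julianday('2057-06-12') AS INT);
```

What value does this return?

39

18 days remain in June 2057 after the 12th (30 − 12).
Then 21 days into July 2057.
Total: 18 + 21 = 39.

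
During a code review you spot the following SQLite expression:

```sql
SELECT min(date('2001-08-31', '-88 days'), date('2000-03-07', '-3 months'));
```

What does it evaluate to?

date('2001-08-31', '-88 days') → 2001-06-04.
date('2000-03-07', '-3 months') → 1999-12-07.
Earlier of the two is 1999-12-07.

1999-12-07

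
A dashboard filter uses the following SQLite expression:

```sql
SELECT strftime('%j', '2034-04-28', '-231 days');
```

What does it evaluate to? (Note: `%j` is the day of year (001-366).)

First apply '-231 days': 2034-04-28 → 2033-09-09.
Day-of-year for 2033-09-09: days since 2033-01-01 inclusive = 252, zero-padded to 252.

252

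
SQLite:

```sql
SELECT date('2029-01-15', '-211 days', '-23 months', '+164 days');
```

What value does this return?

Applying '-211 days' to 2029-01-15: counting 211 days back gives 2028-06-18.
Adding -23 months to 2028-06-18 gives 2026-07-18.
Applying '+164 days' to 2026-07-18: counting 164 days forward gives 2026-12-29.

2026-12-29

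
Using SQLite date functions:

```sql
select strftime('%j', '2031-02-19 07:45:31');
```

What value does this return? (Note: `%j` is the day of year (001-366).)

Day-of-year for 2031-02-19: days since 2031-01-01 inclusive = 50, zero-padded to 050.

050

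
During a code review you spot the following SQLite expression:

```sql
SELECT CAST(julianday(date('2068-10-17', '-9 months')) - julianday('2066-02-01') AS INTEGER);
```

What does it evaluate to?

Adding -9 months to 2068-10-17 gives 2068-01-17.
27 days remain in February 2066 after the 1st (28 − 1).
Full months from March 2066 through December 2067 contribute their day counts.
Then 17 days into January 2068.
Total: 27 + 31 + 30 + 31 + 30 + 31 + 31 + 30 + 31 + 30 + 31 + 31 + 28 + 31 + 30 + 31 + 30 + 31 + 31 + 30 + 31 + 30 + 31 + 17 = 715.

715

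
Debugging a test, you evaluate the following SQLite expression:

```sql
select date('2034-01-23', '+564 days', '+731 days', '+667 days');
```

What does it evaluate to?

2039-06-08

Applying '+564 days' to 2034-01-23: counting 564 days forward gives 2035-08-10.
Applying '+731 days' to 2035-08-10: counting 731 days forward gives 2037-08-10.
Applying '+667 days' to 2037-08-10: counting 667 days forward gives 2039-06-08.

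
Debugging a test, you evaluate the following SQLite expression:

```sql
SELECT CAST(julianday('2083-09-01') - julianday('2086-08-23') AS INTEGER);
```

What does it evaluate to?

29 days remain in September 2083 after the 1st (30 − 1).
Full months from October 2083 through July 2086 contribute their day counts.
Then 23 days into August 2086.
Total: 29 + 31 + 30 + 31 + 31 + 29 + 31 + 30 + 31 + 30 + 31 + 31 + 30 + 31 + 30 + 31 + 31 + 28 + 31 + 30 + 31 + 30 + 31 + 31 + 30 + 31 + 30 + 31 + 31 + 28 + 31 + 30 + 31 + 30 + 31 + 23 = 1087.
The subtraction is earlier − later, so the result is −1087 → -1087.

-1087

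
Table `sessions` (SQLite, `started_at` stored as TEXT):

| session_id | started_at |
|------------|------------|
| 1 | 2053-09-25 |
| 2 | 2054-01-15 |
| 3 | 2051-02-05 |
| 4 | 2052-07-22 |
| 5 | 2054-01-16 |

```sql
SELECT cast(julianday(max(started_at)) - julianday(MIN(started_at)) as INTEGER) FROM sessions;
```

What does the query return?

1076

MIN = 2051-02-05, MAX = 2054-01-16.
23 days remain in February 2051 after the 5th (28 − 5).
Full months from March 2051 through December 2053 contribute their day counts.
Then 16 days into January 2054.
Total: 23 + 31 + 30 + 31 + 30 + 31 + 31 + 30 + 31 + 30 + 31 + 31 + 29 + 31 + 30 + 31 + 30 + 31 + 31 + 30 + 31 + 30 + 31 + 31 + 28 + 31 + 30 + 31 + 30 + 31 + 31 + 30 + 31 + 30 + 31 + 16 = 1076.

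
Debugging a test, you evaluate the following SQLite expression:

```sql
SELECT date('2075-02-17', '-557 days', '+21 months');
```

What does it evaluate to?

2075-05-09

Applying '-557 days' to 2075-02-17: counting 557 days back gives 2073-08-09.
Adding +21 months to 2073-08-09 gives 2075-05-09.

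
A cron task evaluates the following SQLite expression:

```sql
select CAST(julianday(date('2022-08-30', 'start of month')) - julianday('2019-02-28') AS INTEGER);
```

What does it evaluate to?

1250

`start of month` rewinds 2022-08-30 to 2022-08-01.
0 days remain in February 2019 after the 28th (28 − 28).
Full months from March 2019 through July 2022 contribute their day counts.
Then 1 day into August 2022.
Total: 0 + 31 + 30 + 31 + 30 + 31 + 31 + 30 + 31 + 30 + 31 + 31 + 29 + 31 + 30 + 31 + 30 + 31 + 31 + 30 + 31 + 30 + 31 + 31 + 28 + 31 + 30 + 31 + 30 + 31 + 31 + 30 + 31 + 30 + 31 + 31 + 28 + 31 + 30 + 31 + 30 + 31 + 1 = 1250.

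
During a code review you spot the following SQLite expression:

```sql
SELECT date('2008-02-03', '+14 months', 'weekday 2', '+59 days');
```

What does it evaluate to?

2009-06-05

Adding +14 months to 2008-02-03 gives 2009-04-03.
`weekday 2` advances to the next Tuesday; 2009-04-03 is a Friday, so it moves forward to 2009-04-07.
Applying '+59 days' to 2009-04-07: counting 59 days forward gives 2009-06-05.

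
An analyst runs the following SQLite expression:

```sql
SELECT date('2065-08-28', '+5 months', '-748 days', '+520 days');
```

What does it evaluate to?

Adding +5 months to 2065-08-28 gives 2066-01-28.
Applying '-748 days' to 2066-01-28: counting 748 days back gives 2064-01-11.
Applying '+520 days' to 2064-01-11: counting 520 days forward gives 2065-06-14.

2065-06-14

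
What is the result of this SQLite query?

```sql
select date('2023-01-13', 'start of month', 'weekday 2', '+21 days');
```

2023-01-24

`start of month` rewinds 2023-01-13 to 2023-01-01.
`weekday 2` advances to the next Tuesday; 2023-01-01 is a Sunday, so it moves forward to 2023-01-03.
Advancing 21 more days within January lands on 2023-01-24.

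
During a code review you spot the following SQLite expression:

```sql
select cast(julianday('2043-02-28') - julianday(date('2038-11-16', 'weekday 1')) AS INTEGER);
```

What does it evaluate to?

`weekday 1` advances to the next Monday; 2038-11-16 is a Tuesday, so it moves forward to 2038-11-22.
8 days remain in November 2038 after the 22nd (30 − 22).
Full months from December 2038 through January 2043 contribute their day counts.
Then 28 days into February 2043.
Total: 8 + 31 + 31 + 28 + 31 + 30 + 31 + 30 + 31 + 31 + 30 + 31 + 30 + 31 + 31 + 29 + 31 + 30 + 31 + 30 + 31 + 31 + 30 + 31 + 30 + 31 + 31 + 28 + 31 + 30 + 31 + 30 + 31 + 31 + 30 + 31 + 30 + 31 + 31 + 28 + 31 + 30 + 31 + 30 + 31 + 31 + 30 + 31 + 30 + 31 + 31 + 28 = 1559.

1559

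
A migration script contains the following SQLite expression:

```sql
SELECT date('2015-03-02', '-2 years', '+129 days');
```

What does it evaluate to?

Adding -2 years to 2015-03-02 gives 2013-03-02.
Applying '+129 days' to 2013-03-02: counting 129 days forward gives 2013-07-09.

2013-07-09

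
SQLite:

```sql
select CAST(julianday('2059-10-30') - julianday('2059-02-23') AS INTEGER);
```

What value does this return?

249

5 days remain in February 2059 after the 23rd (28 − 23).
Full months from March 2059 through September 2059 contribute their day counts.
Then 30 days into October 2059.
Total: 5 + 31 + 30 + 31 + 30 + 31 + 31 + 30 + 30 = 249.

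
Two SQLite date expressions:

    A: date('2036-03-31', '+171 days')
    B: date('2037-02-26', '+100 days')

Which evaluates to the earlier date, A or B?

A

A = 2036-09-18.
B = 2037-06-06.
A is earlier.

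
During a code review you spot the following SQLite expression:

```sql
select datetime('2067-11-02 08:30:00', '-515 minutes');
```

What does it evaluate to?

515 minutes = 8h 35m; -515 minutes from 2067-11-02 08:30:00 is 2067-11-01 23:55:00 (crosses midnight).

2067-11-01 23:55:00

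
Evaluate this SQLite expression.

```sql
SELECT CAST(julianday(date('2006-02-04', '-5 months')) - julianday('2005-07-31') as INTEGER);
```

Adding -5 months to 2006-02-04 gives 2005-09-04.
0 days remain in July 2005 after the 31st (31 − 31).
August 2005: 31 days.
Then 4 days into September 2005.
Total: 0 + 31 + 4 = 35.

35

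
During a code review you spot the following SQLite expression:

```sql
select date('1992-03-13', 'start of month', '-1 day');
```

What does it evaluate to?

`start of month` rewinds 1992-03-13 to 1992-03-01.
Going back 1 day from 1992-03-01 reaches 1992-02-29 (last day of February, 29 days).

1992-02-29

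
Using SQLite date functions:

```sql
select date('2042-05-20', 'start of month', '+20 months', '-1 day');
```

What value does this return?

2043-12-31

`start of month` rewinds 2042-05-20 to 2042-05-01.
Adding +20 months to 2042-05-01 gives 2044-01-01.
Going back 1 day from 2044-01-01 reaches 2043-12-31 (last day of December, 31 days).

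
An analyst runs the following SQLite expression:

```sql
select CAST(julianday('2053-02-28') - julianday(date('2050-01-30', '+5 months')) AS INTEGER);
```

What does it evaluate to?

Adding +5 months to 2050-01-30 gives 2050-06-30.
0 days remain in June 2050 after the 30th (30 − 30).
Full months from July 2050 through January 2053 contribute their day counts.
Then 28 days into February 2053.
Total: 0 + 31 + 31 + 30 + 31 + 30 + 31 + 31 + 28 + 31 + 30 + 31 + 30 + 31 + 31 + 30 + 31 + 30 + 31 + 31 + 29 + 31 + 30 + 31 + 30 + 31 + 31 + 30 + 31 + 30 + 31 + 31 + 28 = 974.

974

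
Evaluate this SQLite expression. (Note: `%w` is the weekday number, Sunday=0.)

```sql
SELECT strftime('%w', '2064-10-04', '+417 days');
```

3

First apply '+417 days': 2064-10-04 → 2065-11-25.
2065-11-25 is a Wednesday; with Sunday=0 that is 3.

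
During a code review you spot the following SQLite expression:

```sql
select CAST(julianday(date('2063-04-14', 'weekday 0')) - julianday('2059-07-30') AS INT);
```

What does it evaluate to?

`weekday 0` advances to the next Sunday; 2063-04-14 is a Saturday, so it moves forward to 2063-04-15.
1 day remains in July 2059 after the 30th (31 − 30).
Full months from August 2059 through March 2063 contribute their day counts.
Then 15 days into April 2063.
Total: 1 + 31 + 30 + 31 + 30 + 31 + 31 + 29 + 31 + 30 + 31 + 30 + 31 + 31 + 30 + 31 + 30 + 31 + 31 + 28 + 31 + 30 + 31 + 30 + 31 + 31 + 30 + 31 + 30 + 31 + 31 + 28 + 31 + 30 + 31 + 30 + 31 + 31 + 30 + 31 + 30 + 31 + 31 + 28 + 31 + 15 = 1355.

1355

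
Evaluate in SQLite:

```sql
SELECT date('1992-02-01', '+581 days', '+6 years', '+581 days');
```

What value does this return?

Applying '+581 days' to 1992-02-01: counting 581 days forward gives 1993-09-04.
Adding +6 years to 1993-09-04 gives 1999-09-04.
Applying '+581 days' to 1999-09-04: counting 581 days forward gives 2001-04-07.

2001-04-07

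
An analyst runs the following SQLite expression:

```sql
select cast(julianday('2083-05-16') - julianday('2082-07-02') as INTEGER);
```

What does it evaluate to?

318

29 days remain in July 2082 after the 2nd (31 − 2).
Full months from August 2082 through April 2083 contribute their day counts.
Then 16 days into May 2083.
Total: 29 + 31 + 30 + 31 + 30 + 31 + 31 + 28 + 31 + 30 + 16 = 318.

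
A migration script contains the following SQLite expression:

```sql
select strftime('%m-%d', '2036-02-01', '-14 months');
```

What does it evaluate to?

12-01

First apply '-14 months': 2036-02-01 → 2034-12-01.
`%m-%d` extracts the month-day: 12-01.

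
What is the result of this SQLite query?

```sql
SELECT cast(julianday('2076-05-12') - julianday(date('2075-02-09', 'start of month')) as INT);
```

466

`start of month` rewinds 2075-02-09 to 2075-02-01.
27 days remain in February 2075 after the 1st (28 − 1).
Full months from March 2075 through April 2076 contribute their day counts.
Then 12 days into May 2076.
Total: 27 + 31 + 30 + 31 + 30 + 31 + 31 + 30 + 31 + 30 + 31 + 31 + 29 + 31 + 30 + 12 = 466.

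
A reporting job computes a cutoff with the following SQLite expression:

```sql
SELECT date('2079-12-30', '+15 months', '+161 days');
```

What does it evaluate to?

2081-09-07

Adding +15 months to 2079-12-30 gives 2081-03-30.
Applying '+161 days' to 2081-03-30: counting 161 days forward gives 2081-09-07.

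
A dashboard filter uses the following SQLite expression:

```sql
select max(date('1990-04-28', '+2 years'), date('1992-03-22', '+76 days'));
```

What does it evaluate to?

1992-06-06

date('1990-04-28', '+2 years') → 1992-04-28.
date('1992-03-22', '+76 days') → 1992-06-06.
Later of the two is 1992-06-06.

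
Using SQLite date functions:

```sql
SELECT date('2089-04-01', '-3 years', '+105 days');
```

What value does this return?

Adding -3 years to 2089-04-01 gives 2086-04-01.
Applying '+105 days' to 2086-04-01: counting 105 days forward gives 2086-07-15.

2086-07-15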